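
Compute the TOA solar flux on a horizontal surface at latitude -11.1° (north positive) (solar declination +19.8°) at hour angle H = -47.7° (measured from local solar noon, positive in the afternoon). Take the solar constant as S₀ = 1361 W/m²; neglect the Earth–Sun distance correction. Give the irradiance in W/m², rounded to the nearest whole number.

757 W/m²

cos θ_z = sin(-11.1°) sin(19.8°) + cos(-11.1°) cos(19.8°) cos(-47.70°) = -0.0652 + 0.6214 = 0.5562.
Top-of-atmosphere irradiance = S₀ cos θ_z = 1361 × 0.5562 = 756.99 W/m².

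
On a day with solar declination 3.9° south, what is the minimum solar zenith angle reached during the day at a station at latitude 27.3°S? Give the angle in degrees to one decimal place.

At local solar noon the hour angle is zero, so the zenith angle is |φ − δ| = |-27.3° − (-3.9°)| = 23.4°.

23.4°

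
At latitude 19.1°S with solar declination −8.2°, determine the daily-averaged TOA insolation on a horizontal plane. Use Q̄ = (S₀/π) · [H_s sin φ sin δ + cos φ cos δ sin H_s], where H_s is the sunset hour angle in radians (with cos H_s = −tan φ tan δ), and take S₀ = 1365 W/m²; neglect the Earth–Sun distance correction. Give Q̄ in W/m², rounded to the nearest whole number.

439 W/m²

−tan φ tan δ = −(-0.3463)(-0.1441) = -0.0499; H_s = arccos(-0.0499) = 92.86°. In radians, H_s = 1.6207.
H_s sin φ sin δ = 1.6207 × -0.3272 × -0.1426 = 0.0756.
cos φ cos δ sin H_s = 0.9449 × 0.9898 × 0.9988 = 0.9341.
Q̄ = (1365/π) × (0.0756 + 0.9341) = 434.49 × 1.0097 = 438.70 W/m².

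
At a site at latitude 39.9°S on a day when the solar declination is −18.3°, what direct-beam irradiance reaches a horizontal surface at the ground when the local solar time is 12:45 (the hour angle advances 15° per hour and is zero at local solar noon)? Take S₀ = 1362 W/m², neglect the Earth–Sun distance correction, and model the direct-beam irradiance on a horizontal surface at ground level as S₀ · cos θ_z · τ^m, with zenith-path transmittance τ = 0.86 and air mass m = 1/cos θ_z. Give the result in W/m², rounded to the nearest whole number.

Hour angle H = 15° × (12.75 − 12) = 11.25°.
cos θ_z = sin φ sin δ + cos φ cos δ cos H = (-0.6414)(-0.3140) + (0.7672)(0.9494)(0.9808) = 0.9158.
Air mass m = 1/cos θ_z = 1/0.9158 = 1.092; τ^m = 0.86^1.092 = 0.8481.
Surface direct beam = 1362 × 0.9158 × 0.8481 = 1057.85 W/m².

1058 W/m²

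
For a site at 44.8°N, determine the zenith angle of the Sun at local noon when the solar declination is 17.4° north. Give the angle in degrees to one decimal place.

At local solar noon the hour angle is zero, so the zenith angle is |φ − δ| = |44.8° − (17.4°)| = 27.4°.

27.4°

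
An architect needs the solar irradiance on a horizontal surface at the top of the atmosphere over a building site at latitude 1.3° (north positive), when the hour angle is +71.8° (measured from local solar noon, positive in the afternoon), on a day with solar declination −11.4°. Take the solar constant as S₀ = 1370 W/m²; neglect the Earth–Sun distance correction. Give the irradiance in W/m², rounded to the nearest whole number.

cos θ_z = sin(1.3°) sin(-11.4°) + cos(1.3°) cos(-11.4°) cos(71.80°) = -0.0045 + 0.3061 = 0.3016.
Top-of-atmosphere irradiance = S₀ cos θ_z = 1370 × 0.3016 = 413.19 W/m².

413 W/m²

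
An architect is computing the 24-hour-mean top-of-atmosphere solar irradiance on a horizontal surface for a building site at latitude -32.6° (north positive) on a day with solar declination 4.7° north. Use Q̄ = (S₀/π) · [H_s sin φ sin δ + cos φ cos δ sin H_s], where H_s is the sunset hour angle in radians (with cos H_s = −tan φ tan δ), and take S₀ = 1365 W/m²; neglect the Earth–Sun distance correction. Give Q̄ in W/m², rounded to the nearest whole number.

335 W/m²

The sunset hour angle satisfies cos H_s = −tan φ tan δ = 0.0526, giving H_s = 86.98°. In radians, H_s = 1.5181.
H_s sin φ sin δ = 1.5181 × -0.5388 × 0.0819 = -0.0670.
cos φ cos δ sin H_s = 0.8425 × 0.9966 × 0.9986 = 0.8385.
Q̄ = (1365/π) × (-0.0670 + 0.8385) = 434.49 × 0.7715 = 335.21 W/m².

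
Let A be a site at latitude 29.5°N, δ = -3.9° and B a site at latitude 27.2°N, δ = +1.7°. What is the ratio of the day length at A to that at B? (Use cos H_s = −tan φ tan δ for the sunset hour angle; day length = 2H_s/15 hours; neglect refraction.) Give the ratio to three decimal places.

0.966

A: H_s = arccos(−tan 29.5° · tan -3.9°) = 87.79°, so 2H_s/15 = 11.7053 h.
B: H_s = arccos(−tan 27.2° · tan 1.7°) = 90.87°, so 2H_s/15 = 12.1160 h.
Ratio A/B = 11.7053 / 12.1160 = 0.9661.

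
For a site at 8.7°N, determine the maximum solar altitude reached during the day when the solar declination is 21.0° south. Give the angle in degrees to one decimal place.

60.3°

At local solar noon the hour angle is zero, so the elevation is 90° − |φ − δ| = 90° − |8.7° − (-21.0°)| = 90° − 29.7° = 60.3°.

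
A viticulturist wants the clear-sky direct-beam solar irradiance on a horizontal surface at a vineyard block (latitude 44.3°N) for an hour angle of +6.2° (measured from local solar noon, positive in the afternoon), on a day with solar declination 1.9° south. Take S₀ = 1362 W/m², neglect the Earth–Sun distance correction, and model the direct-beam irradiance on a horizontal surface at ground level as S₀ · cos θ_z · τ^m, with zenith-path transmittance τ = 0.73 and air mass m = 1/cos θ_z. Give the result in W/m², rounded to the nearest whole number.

593 W/m²

cos θ_z = sin φ sin δ + cos φ cos δ cos H = (0.6984)(-0.0332) + (0.7157)(0.9995)(0.9942) = 0.6880.
Air mass m = 1/cos θ_z = 1/0.6880 = 1.453; τ^m = 0.73^1.453 = 0.6330.
Surface direct beam = 1362 × 0.6880 × 0.6330 = 593.16 W/m².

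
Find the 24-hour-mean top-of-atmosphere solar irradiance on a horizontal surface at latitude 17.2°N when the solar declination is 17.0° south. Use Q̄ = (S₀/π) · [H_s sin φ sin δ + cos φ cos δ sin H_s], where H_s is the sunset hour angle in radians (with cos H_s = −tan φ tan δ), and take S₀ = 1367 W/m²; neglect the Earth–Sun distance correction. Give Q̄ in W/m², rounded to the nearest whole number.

−tan φ tan δ = −(0.3096)(-0.3057) = 0.0946; H_s = arccos(0.0946) = 84.57°. In radians, H_s = 1.4760.
H_s sin φ sin δ = 1.4760 × 0.2957 × -0.2924 = -0.1276.
cos φ cos δ sin H_s = 0.9553 × 0.9563 × 0.9955 = 0.9094.
Q̄ = (1367/π) × (-0.1276 + 0.9094) = 435.13 × 0.7818 = 340.18 W/m².

340 W/m²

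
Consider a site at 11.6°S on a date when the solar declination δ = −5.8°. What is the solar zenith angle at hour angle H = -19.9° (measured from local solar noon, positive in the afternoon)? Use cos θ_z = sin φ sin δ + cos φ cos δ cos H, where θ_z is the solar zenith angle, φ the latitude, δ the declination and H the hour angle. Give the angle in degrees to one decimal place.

20.5°

cos θ_z = sin φ sin δ + cos φ cos δ cos H = (-0.2011)(-0.1011) + (0.9796)(0.9949)(0.9403) = 0.9368.
θ_z = arccos(0.9368) = 20.48°.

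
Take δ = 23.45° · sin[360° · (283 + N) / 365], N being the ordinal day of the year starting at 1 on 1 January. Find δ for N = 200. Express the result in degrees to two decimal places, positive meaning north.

+21.01°

360 × (283 + 200) / 365 = 476.384°; sin(476.384°) = 0.8958.
δ = 23.45 × 0.8958 = 21.007° ≈ +21.01°.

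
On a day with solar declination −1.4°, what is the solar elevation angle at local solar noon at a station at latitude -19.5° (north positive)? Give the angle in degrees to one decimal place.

71.9°

At local solar noon the hour angle is zero, so the elevation is 90° − |φ − δ| = 90° − |-19.5° − (-1.4°)| = 90° − 18.1° = 71.9°.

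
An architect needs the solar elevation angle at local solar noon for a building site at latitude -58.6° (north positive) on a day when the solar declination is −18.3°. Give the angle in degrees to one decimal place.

49.7°

At local solar noon the hour angle is zero, so the elevation is 90° − |φ − δ| = 90° − |-58.6° − (-18.3°)| = 90° − 40.3° = 49.7°.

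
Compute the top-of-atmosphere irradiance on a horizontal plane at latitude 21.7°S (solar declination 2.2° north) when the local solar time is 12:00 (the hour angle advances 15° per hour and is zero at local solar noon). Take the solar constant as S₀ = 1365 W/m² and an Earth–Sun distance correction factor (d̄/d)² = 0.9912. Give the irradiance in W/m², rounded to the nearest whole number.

1237 W/m²

Hour angle H = 15° × (12 − 12) = 0.00°.
cos θ_z = sin φ sin δ + cos φ cos δ cos H = (-0.3697)(0.0384) + (0.9291)(0.9993)(1.0000) = 0.9143.
Top-of-atmosphere irradiance = S₀ (d̄/d)² cos θ_z = 1365 × 0.9912 × 0.9143 = 1237.04 W/m².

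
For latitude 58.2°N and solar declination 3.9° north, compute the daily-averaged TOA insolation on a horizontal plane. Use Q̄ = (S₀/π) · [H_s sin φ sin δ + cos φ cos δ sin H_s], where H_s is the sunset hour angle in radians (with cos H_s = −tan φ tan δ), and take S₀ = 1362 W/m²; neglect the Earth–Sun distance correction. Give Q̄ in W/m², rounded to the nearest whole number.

269 W/m²

cos H_s = −tan(58.2°) · tan(3.9°) = -0.1100, so H_s = arccos(-0.1100) = 96.32°. In radians, H_s = 1.6811.
H_s sin φ sin δ = 1.6811 × 0.8499 × 0.0680 = 0.0972.
cos φ cos δ sin H_s = 0.5270 × 0.9977 × 0.9939 = 0.5226.
Q̄ = (1362/π) × (0.0972 + 0.5226) = 433.54 × 0.6198 = 268.71 W/m².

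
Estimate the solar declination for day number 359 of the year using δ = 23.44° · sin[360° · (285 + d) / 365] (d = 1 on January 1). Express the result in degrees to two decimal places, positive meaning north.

-23.34°

360 × (285 + 359) / 365 = 635.178°; sin(635.178°) = -0.9959.
δ = 23.44 × -0.9959 = -23.344° ≈ -23.34°.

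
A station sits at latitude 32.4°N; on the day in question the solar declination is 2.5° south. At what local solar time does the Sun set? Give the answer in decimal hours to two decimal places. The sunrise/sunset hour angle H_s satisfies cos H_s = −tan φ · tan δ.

cos H_s = −tan(32.4°) · tan(-2.5°) = 0.0277, so H_s = arccos(0.0277) = 88.41°.
Sunset is at 12 + H_s/15 = 12 + 5.894 = 17.894 h local solar time.

17.89 h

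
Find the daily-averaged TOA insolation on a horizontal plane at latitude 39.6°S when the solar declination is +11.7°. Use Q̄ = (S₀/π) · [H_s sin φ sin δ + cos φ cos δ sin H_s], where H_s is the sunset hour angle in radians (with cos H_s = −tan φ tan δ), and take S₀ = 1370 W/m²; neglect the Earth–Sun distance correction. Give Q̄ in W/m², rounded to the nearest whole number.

245 W/m²

−tan φ tan δ = −(-0.8273)(0.2071) = 0.1713; H_s = arccos(0.1713) = 80.14°. In radians, H_s = 1.3987.
H_s sin φ sin δ = 1.3987 × -0.6374 × 0.2028 = -0.1808.
cos φ cos δ sin H_s = 0.7705 × 0.9792 × 0.9852 = 0.7433.
Q̄ = (1370/π) × (-0.1808 + 0.7433) = 436.08 × 0.5625 = 245.29 W/m².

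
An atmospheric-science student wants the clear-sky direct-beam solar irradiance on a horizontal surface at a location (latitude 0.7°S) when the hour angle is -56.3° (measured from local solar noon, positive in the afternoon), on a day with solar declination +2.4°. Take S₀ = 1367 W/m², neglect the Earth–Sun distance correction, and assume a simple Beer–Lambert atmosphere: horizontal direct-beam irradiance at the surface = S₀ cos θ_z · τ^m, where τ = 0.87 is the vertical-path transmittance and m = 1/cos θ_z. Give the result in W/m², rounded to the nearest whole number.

With φ = -0.7°, δ = 2.4°, H = -56.30°: sin φ sin δ = -0.0005, cos φ cos δ cos H = 0.5543, so cos θ_z = 0.5538.
Air mass m = 1/cos θ_z = 1/0.5538 = 1.806; τ^m = 0.87^1.806 = 0.7776.
Surface direct beam = 1367 × 0.5538 × 0.7776 = 588.68 W/m².

589 W/m²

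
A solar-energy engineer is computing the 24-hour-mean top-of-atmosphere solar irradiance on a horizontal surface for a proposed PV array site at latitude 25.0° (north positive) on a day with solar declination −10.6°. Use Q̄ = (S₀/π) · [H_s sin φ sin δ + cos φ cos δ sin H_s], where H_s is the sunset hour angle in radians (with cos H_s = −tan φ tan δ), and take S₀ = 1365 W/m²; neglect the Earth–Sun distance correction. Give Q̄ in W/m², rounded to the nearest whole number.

335 W/m²

−tan φ tan δ = −(0.4663)(-0.1871) = 0.0872; H_s = arccos(0.0872) = 85.00°. In radians, H_s = 1.4835.
H_s sin φ sin δ = 1.4835 × 0.4226 × -0.1840 = -0.1154.
cos φ cos δ sin H_s = 0.9063 × 0.9829 × 0.9962 = 0.8874.
Q̄ = (1365/π) × (-0.1154 + 0.8874) = 434.49 × 0.7720 = 335.43 W/m².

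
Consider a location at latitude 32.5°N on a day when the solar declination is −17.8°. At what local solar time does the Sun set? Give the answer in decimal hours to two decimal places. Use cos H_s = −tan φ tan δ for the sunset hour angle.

17.21 h

−tan φ tan δ = −(0.6371)(-0.3211) = 0.2046; H_s = arccos(0.2046) = 78.19°.
Sunset is at 12 + H_s/15 = 12 + 5.213 = 17.213 h local solar time.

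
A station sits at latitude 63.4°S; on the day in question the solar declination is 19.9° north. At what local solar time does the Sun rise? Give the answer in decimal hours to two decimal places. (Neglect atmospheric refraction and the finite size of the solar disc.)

9.09 h

The sunset hour angle satisfies cos H_s = −tan φ tan δ = 0.7229, giving H_s = 43.71°.
Sunrise is at 12 − H_s/15 = 12 − 2.914 = 9.086 h local solar time.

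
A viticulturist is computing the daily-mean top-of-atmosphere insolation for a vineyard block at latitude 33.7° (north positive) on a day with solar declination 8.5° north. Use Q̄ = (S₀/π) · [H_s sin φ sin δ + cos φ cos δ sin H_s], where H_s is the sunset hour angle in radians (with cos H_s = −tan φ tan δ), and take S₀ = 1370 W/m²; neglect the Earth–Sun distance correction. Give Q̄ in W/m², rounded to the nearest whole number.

417 W/m²

cos H_s = −tan(33.7°) · tan(8.5°) = -0.0997, so H_s = arccos(-0.0997) = 95.72°. In radians, H_s = 1.6706.
H_s sin φ sin δ = 1.6706 × 0.5548 × 0.1478 = 0.1370.
cos φ cos δ sin H_s = 0.8320 × 0.9890 × 0.9950 = 0.8187.
Q̄ = (1370/π) × (0.1370 + 0.8187) = 436.08 × 0.9557 = 416.76 W/m².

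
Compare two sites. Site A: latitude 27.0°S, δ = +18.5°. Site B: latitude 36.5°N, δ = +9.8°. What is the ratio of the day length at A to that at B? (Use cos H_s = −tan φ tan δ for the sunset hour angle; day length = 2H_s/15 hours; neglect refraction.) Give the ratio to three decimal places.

A: H_s = arccos(−tan -27.0° · tan 18.5°) = 80.18°, so 2H_s/15 = 10.6907 h.
B: H_s = arccos(−tan 36.5° · tan 9.8°) = 97.34°, so 2H_s/15 = 12.9787 h.
Ratio A/B = 10.6907 / 12.9787 = 0.8237.

0.824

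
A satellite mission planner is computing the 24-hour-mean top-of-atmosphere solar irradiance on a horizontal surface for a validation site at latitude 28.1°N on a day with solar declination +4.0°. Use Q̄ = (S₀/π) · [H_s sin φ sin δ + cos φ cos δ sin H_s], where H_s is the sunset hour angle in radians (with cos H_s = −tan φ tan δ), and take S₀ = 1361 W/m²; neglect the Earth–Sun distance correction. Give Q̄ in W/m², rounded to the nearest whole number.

404 W/m²

The sunset hour angle satisfies cos H_s = −tan φ tan δ = -0.0373, giving H_s = 92.14°. In radians, H_s = 1.6081.
H_s sin φ sin δ = 1.6081 × 0.4710 × 0.0698 = 0.0529.
cos φ cos δ sin H_s = 0.8821 × 0.9976 × 0.9993 = 0.8794.
Q̄ = (1361/π) × (0.0529 + 0.8794) = 433.22 × 0.9323 = 403.89 W/m².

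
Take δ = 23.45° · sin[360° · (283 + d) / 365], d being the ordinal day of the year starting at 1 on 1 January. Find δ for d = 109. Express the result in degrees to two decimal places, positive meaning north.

+10.51°

360 × (283 + 109) / 365 = 386.630°; sin(386.630°) = 0.4482.
δ = 23.45 × 0.4482 = 10.510° ≈ +10.51°.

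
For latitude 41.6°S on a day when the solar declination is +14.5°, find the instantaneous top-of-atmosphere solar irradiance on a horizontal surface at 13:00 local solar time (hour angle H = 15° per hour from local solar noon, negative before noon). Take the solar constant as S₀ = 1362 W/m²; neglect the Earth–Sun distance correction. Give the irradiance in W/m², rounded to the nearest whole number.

Hour angle H = 15° × (13 − 12) = 15.00°.
cos θ_z = sin φ sin δ + cos φ cos δ cos H = (-0.6639)(0.2504) + (0.7478)(0.9681)(0.9659) = 0.5330.
Top-of-atmosphere irradiance = S₀ cos θ_z = 1362 × 0.5330 = 725.95 W/m².

726 W/m²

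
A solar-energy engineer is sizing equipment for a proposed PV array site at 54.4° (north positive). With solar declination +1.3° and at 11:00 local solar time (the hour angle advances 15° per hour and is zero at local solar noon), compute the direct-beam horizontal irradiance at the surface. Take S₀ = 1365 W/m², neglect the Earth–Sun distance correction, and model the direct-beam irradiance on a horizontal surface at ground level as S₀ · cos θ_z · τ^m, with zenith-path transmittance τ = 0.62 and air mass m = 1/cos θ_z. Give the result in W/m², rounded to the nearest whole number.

348 W/m²

Hour angle H = 15° × (11 − 12) = -15.00°.
cos θ_z = sin φ sin δ + cos φ cos δ cos H = (0.8131)(0.0227) + (0.5821)(0.9997)(0.9659) = 0.5805.
Air mass m = 1/cos θ_z = 1/0.5805 = 1.723; τ^m = 0.62^1.723 = 0.4388.
Surface direct beam = 1365 × 0.5805 × 0.4388 = 347.70 W/m².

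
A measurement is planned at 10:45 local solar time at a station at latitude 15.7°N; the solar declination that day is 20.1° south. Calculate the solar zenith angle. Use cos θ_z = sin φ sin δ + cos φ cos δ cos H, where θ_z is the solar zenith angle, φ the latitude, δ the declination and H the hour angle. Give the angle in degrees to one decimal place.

40.3°

Hour angle H = 15° × (10.75 − 12) = -18.75°.
cos θ_z = sin(15.7°) sin(-20.1°) + cos(15.7°) cos(-20.1°) cos(-18.75°) = -0.0930 + 0.8561 = 0.7631.
θ_z = arccos(0.7631) = 40.26°.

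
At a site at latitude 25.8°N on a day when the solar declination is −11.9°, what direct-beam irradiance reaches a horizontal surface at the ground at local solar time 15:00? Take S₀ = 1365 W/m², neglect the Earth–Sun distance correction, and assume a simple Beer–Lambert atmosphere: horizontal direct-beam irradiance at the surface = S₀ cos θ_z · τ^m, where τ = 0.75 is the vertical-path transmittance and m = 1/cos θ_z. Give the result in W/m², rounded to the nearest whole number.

Hour angle H = 15° × (15 − 12) = 45.00°.
cos θ_z = sin φ sin δ + cos φ cos δ cos H = (0.4352)(-0.2062) + (0.9003)(0.9785)(0.7071) = 0.5332.
Air mass m = 1/cos θ_z = 1/0.5332 = 1.875; τ^m = 0.75^1.875 = 0.5831.
Surface direct beam = 1365 × 0.5332 × 0.5831 = 424.39 W/m².

424 W/m²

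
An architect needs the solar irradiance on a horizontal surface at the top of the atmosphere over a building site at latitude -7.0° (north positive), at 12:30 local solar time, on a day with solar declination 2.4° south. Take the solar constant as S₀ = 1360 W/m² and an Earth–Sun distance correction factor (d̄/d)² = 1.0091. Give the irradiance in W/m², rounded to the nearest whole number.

Hour angle H = 15° × (12.5 − 12) = 7.50°.
With φ = -7.0°, δ = -2.4°, H = 7.50°: sin φ sin δ = 0.0051, cos φ cos δ cos H = 0.9832, so cos θ_z = 0.9883.
Top-of-atmosphere irradiance = S₀ (d̄/d)² cos θ_z = 1360 × 1.0091 × 0.9883 = 1356.32 W/m².

1356 W/m²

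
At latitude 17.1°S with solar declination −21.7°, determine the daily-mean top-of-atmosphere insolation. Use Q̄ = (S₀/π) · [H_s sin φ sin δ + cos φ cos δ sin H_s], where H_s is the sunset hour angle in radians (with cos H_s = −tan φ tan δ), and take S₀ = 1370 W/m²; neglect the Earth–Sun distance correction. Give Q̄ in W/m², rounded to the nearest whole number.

The sunset hour angle satisfies cos H_s = −tan φ tan δ = -0.1224, giving H_s = 97.03°. In radians, H_s = 1.6935.
H_s sin φ sin δ = 1.6935 × -0.2940 × -0.3697 = 0.1841.
cos φ cos δ sin H_s = 0.9558 × 0.9291 × 0.9925 = 0.8814.
Q̄ = (1370/π) × (0.1841 + 0.8814) = 436.08 × 1.0655 = 464.64 W/m².

465 W/m²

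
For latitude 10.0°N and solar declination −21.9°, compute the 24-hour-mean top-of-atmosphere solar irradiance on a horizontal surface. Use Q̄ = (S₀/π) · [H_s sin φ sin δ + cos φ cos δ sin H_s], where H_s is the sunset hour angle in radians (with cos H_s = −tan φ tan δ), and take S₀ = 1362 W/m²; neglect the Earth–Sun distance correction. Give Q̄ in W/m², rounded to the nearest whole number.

−tan φ tan δ = −(0.1763)(-0.4020) = 0.0709; H_s = arccos(0.0709) = 85.93°. In radians, H_s = 1.4998.
H_s sin φ sin δ = 1.4998 × 0.1736 × -0.3730 = -0.0971.
cos φ cos δ sin H_s = 0.9848 × 0.9278 × 0.9975 = 0.9114.
Q̄ = (1362/π) × (-0.0971 + 0.9114) = 433.54 × 0.8143 = 353.03 W/m².

353 W/m²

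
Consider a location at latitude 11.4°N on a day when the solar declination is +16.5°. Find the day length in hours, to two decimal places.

cos H_s = −tan(11.4°) · tan(16.5°) = -0.0597, so H_s = arccos(-0.0597) = 93.42°.
Day length = 2 H_s / 15° h⁻¹ = 186.84° / 15 = 12.456 h.

12.46 hours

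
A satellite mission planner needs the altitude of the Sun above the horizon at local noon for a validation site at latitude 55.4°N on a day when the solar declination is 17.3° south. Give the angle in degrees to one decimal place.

17.3°

At local solar noon the hour angle is zero, so the elevation is 90° − |φ − δ| = 90° − |55.4° − (-17.3°)| = 90° − 72.7° = 17.3°.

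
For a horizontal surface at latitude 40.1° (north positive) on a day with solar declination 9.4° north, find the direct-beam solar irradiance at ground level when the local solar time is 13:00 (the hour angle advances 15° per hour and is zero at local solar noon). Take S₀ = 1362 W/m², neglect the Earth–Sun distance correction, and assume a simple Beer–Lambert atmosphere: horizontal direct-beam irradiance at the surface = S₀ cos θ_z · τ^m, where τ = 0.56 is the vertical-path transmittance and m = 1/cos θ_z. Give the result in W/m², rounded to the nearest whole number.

Hour angle H = 15° × (13 − 12) = 15.00°.
cos θ_z = sin φ sin δ + cos φ cos δ cos H = (0.6441)(0.1633) + (0.7649)(0.9866)(0.9659) = 0.8341.
Air mass m = 1/cos θ_z = 1/0.8341 = 1.199; τ^m = 0.56^1.199 = 0.4990.
Surface direct beam = 1362 × 0.8341 × 0.4990 = 566.89 W/m².

567 W/m²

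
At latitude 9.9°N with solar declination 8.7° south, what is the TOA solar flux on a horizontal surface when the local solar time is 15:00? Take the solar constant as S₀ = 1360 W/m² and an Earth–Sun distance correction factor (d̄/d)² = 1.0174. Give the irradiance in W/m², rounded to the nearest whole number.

917 W/m²

Hour angle H = 15° × (15 − 12) = 45.00°.
With φ = 9.9°, δ = -8.7°, H = 45.00°: sin φ sin δ = -0.0260, cos φ cos δ cos H = 0.6886, so cos θ_z = 0.6626.
Top-of-atmosphere irradiance = S₀ (d̄/d)² cos θ_z = 1360 × 1.0174 × 0.6626 = 916.82 W/m².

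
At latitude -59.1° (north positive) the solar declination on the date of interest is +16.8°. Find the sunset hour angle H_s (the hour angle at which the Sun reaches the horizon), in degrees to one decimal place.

59.7°

The sunset hour angle satisfies cos H_s = −tan φ tan δ = 0.5045, giving H_s = 59.70°.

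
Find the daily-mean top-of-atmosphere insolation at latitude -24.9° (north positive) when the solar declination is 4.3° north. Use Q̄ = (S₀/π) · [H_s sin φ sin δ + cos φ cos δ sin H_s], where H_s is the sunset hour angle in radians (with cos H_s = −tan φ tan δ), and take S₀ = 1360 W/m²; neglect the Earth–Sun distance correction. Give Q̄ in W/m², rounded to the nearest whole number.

The sunset hour angle satisfies cos H_s = −tan φ tan δ = 0.0349, giving H_s = 88.00°. In radians, H_s = 1.5359.
H_s sin φ sin δ = 1.5359 × -0.4210 × 0.0750 = -0.0485.
cos φ cos δ sin H_s = 0.9070 × 0.9972 × 0.9994 = 0.9039.
Q̄ = (1360/π) × (-0.0485 + 0.9039) = 432.90 × 0.8554 = 370.30 W/m².

370 W/m²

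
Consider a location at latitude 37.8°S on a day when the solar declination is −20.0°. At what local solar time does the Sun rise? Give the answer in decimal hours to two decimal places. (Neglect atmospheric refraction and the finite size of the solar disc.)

4.91 h

−tan φ tan δ = −(-0.7757)(-0.3640) = -0.2824; H_s = arccos(-0.2824) = 106.40°.
Sunrise is at 12 − H_s/15 = 12 − 7.093 = 4.907 h local solar time.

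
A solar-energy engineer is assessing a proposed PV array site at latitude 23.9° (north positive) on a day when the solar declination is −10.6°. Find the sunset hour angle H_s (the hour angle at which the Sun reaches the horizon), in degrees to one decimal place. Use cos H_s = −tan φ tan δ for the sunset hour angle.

The sunset hour angle satisfies cos H_s = −tan φ tan δ = 0.0829, giving H_s = 85.24°.

85.2°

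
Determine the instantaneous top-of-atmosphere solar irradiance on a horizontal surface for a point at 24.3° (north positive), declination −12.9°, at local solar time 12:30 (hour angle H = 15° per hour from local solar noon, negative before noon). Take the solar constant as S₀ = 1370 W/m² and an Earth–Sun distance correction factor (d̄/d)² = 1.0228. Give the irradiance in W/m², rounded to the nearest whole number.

Hour angle H = 15° × (12.5 − 12) = 7.50°.
With φ = 24.3°, δ = -12.9°, H = 7.50°: sin φ sin δ = -0.0919, cos φ cos δ cos H = 0.8808, so cos θ_z = 0.7889.
Top-of-atmosphere irradiance = S₀ (d̄/d)² cos θ_z = 1370 × 1.0228 × 0.7889 = 1105.44 W/m².

1105 W/m²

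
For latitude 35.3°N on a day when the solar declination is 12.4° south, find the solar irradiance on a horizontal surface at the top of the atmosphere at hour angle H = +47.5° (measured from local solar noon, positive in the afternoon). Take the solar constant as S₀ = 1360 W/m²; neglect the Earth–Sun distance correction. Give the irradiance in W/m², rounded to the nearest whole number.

564 W/m²

cos θ_z = sin(35.3°) sin(-12.4°) + cos(35.3°) cos(-12.4°) cos(47.50°) = -0.1241 + 0.5385 = 0.4144.
Top-of-atmosphere irradiance = S₀ cos θ_z = 1360 × 0.4144 = 563.58 W/m².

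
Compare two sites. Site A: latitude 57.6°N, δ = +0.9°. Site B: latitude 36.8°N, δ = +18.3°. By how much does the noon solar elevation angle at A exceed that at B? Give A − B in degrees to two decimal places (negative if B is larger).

-38.20°

A: 90° − |57.6 − (0.9)| = 33.30°.
B: 90° − |36.8 − (18.3)| = 71.50°.
A − B = 33.30 − 71.50 = -38.20°.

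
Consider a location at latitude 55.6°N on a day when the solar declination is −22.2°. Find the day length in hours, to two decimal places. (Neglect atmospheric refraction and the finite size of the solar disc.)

cos H_s = −tan(55.6°) · tan(-22.2°) = 0.5960, so H_s = arccos(0.5960) = 53.42°.
Day length = 2 H_s / 15° h⁻¹ = 106.84° / 15 = 7.123 h.

7.12 hours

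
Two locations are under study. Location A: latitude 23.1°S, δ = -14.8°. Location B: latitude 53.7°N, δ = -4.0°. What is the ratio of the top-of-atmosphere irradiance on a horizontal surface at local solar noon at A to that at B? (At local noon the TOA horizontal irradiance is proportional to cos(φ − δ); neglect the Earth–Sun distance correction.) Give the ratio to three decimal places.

A: cos θ_z = cos(-23.1° − (-14.8°)) = 0.9895.
B: cos θ_z = cos(53.7° − (-4.0°)) = 0.5344.
Ratio A/B = 0.9895 / 0.5344 = 1.8516.

1.852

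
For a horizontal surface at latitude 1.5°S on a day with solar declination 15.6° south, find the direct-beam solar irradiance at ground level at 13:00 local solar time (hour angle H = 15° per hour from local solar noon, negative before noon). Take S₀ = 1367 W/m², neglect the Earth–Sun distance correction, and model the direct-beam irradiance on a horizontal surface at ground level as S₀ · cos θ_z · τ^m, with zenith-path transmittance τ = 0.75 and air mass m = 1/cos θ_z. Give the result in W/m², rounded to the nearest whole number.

Hour angle H = 15° × (13 − 12) = 15.00°.
With φ = -1.5°, δ = -15.6°, H = 15.00°: sin φ sin δ = 0.0070, cos φ cos δ cos H = 0.9300, so cos θ_z = 0.9370.
Air mass m = 1/cos θ_z = 1/0.9370 = 1.067; τ^m = 0.75^1.067 = 0.7357.
Surface direct beam = 1367 × 0.9370 × 0.7357 = 942.34 W/m².

942 W/m²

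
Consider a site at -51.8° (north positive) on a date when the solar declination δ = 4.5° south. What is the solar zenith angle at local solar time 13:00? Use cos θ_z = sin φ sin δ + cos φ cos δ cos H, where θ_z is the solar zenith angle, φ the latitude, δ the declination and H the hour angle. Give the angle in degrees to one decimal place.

48.9°

Hour angle H = 15° × (13 − 12) = 15.00°.
cos θ_z = sin φ sin δ + cos φ cos δ cos H = (-0.7859)(-0.0785) + (0.6184)(0.9969)(0.9659) = 0.6572.
θ_z = arccos(0.6572) = 48.91°.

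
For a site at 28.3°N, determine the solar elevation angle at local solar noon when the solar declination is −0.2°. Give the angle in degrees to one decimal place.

61.5°

At local solar noon the hour angle is zero, so the elevation is 90° − |φ − δ| = 90° − |28.3° − (-0.2°)| = 90° − 28.5° = 61.5°.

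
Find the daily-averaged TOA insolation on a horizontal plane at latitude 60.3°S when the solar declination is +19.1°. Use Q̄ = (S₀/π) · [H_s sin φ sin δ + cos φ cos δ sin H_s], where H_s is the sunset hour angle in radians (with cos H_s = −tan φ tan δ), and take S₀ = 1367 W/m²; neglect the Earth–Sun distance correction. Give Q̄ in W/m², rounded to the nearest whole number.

48 W/m²

−tan φ tan δ = −(-1.7532)(0.3463) = 0.6071; H_s = arccos(0.6071) = 52.62°. In radians, H_s = 0.9184.
H_s sin φ sin δ = 0.9184 × -0.8686 × 0.3272 = -0.2610.
cos φ cos δ sin H_s = 0.4955 × 0.9449 × 0.7946 = 0.3720.
Q̄ = (1367/π) × (-0.2610 + 0.3720) = 435.13 × 0.1110 = 48.30 W/m².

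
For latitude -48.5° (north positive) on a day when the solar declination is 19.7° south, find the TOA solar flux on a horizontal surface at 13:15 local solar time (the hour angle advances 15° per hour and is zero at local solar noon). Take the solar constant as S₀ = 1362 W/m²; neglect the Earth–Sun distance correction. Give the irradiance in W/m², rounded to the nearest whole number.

Hour angle H = 15° × (13.25 − 12) = 18.75°.
With φ = -48.5°, δ = -19.7°, H = 18.75°: sin φ sin δ = 0.2525, cos φ cos δ cos H = 0.5907, so cos θ_z = 0.8432.
Top-of-atmosphere irradiance = S₀ cos θ_z = 1362 × 0.8432 = 1148.44 W/m².

1148 W/m²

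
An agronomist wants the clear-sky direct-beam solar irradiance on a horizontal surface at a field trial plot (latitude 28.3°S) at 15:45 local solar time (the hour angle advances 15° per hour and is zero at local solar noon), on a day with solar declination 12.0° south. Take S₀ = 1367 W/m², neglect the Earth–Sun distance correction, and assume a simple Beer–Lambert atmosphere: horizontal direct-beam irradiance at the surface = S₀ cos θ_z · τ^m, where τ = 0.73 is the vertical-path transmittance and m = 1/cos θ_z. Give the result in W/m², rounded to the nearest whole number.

Hour angle H = 15° × (15.75 − 12) = 56.25°.
With φ = -28.3°, δ = -12.0°, H = 56.25°: sin φ sin δ = 0.0986, cos φ cos δ cos H = 0.4785, so cos θ_z = 0.5771.
Air mass m = 1/cos θ_z = 1/0.5771 = 1.733; τ^m = 0.73^1.733 = 0.5796.
Surface direct beam = 1367 × 0.5771 × 0.5796 = 457.24 W/m².

457 W/m²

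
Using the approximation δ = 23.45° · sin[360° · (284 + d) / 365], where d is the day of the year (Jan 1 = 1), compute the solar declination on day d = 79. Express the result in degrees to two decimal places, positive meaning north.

360 × (284 + 79) / 365 = 358.027°; sin(358.027°) = -0.0344.
δ = 23.45 × -0.0344 = -0.807° ≈ -0.81°.

-0.81°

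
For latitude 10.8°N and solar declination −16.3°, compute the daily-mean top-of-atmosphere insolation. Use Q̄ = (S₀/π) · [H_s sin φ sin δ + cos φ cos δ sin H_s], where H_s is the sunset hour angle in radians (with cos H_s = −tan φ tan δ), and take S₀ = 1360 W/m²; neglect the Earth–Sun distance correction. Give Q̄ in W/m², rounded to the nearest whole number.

373 W/m²

−tan φ tan δ = −(0.1908)(-0.2924) = 0.0558; H_s = arccos(0.0558) = 86.80°. In radians, H_s = 1.5149.
H_s sin φ sin δ = 1.5149 × 0.1874 × -0.2807 = -0.0797.
cos φ cos δ sin H_s = 0.9823 × 0.9598 × 0.9984 = 0.9413.
Q̄ = (1360/π) × (-0.0797 + 0.9413) = 432.90 × 0.8616 = 372.99 W/m².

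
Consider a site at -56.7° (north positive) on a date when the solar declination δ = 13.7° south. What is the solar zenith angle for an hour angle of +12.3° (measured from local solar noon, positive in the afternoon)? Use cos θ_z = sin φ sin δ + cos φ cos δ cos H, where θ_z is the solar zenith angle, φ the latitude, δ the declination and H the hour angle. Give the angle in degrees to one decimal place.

cos θ_z = sin(-56.7°) sin(-13.7°) + cos(-56.7°) cos(-13.7°) cos(12.30°) = 0.1980 + 0.5212 = 0.7192.
θ_z = arccos(0.7192) = 44.01°.

44.0°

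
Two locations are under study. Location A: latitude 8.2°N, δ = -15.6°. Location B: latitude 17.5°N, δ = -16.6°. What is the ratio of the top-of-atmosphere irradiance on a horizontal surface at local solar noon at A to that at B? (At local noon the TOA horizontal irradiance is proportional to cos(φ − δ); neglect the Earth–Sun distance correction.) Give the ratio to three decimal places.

1.105

A: cos θ_z = cos(8.2° − (-15.6°)) = 0.9150.
B: cos θ_z = cos(17.5° − (-16.6°)) = 0.8281.
Ratio A/B = 0.9150 / 0.8281 = 1.1049.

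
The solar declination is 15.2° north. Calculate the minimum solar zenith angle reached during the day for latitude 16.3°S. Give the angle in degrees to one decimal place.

At local solar noon the hour angle is zero, so the zenith angle is |φ − δ| = |-16.3° − (15.2°)| = 31.5°.

31.5°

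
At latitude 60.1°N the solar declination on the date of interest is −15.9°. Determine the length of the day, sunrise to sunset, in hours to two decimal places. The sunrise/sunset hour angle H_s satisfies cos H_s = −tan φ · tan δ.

8.04 hours

The sunset hour angle satisfies cos H_s = −tan φ tan δ = 0.4954, giving H_s = 60.30°.
Day length = 2 H_s / 15° h⁻¹ = 120.60° / 15 = 8.040 h.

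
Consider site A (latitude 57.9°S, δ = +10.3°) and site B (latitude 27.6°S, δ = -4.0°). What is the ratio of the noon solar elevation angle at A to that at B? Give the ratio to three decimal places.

A: 90° − |-57.9 − (10.3)| = 21.80°.
B: 90° − |-27.6 − (-4.0)| = 66.40°.
Ratio A/B = 21.8000 / 66.4000 = 0.3283.

0.328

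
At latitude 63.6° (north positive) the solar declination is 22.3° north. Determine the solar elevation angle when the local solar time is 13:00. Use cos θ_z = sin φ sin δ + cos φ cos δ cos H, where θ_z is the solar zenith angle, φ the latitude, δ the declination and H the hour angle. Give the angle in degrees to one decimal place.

Hour angle H = 15° × (13 − 12) = 15.00°.
With φ = 63.6°, δ = 22.3°, H = 15.00°: sin φ sin δ = 0.3399, cos φ cos δ cos H = 0.3974, so cos θ_z = 0.7373.
θ_z = arccos(0.7373) = 42.50°, so the elevation is 90° − 42.50° = 47.50°.

47.5°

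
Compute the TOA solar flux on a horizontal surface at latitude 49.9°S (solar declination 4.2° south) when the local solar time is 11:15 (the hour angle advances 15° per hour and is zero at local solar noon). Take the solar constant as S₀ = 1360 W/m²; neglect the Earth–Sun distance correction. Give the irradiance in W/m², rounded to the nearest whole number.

933 W/m²

Hour angle H = 15° × (11.25 − 12) = -11.25°.
cos θ_z = sin φ sin δ + cos φ cos δ cos H = (-0.7649)(-0.0732) + (0.6441)(0.9973)(0.9808) = 0.6860.
Top-of-atmosphere irradiance = S₀ cos θ_z = 1360 × 0.6860 = 932.96 W/m².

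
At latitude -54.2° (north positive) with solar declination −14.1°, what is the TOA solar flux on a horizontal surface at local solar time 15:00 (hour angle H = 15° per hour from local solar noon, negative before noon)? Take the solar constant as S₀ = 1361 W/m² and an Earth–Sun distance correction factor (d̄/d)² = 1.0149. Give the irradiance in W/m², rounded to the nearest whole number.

Hour angle H = 15° × (15 − 12) = 45.00°.
cos θ_z = sin φ sin δ + cos φ cos δ cos H = (-0.8111)(-0.2436) + (0.5850)(0.9699)(0.7071) = 0.5988.
Top-of-atmosphere irradiance = S₀ (d̄/d)² cos θ_z = 1361 × 1.0149 × 0.5988 = 827.11 W/m².

827 W/m²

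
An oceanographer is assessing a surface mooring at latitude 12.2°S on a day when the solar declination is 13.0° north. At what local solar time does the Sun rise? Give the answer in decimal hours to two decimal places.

6.19 h

cos H_s = −tan(-12.2°) · tan(13.0°) = 0.0499, so H_s = arccos(0.0499) = 87.14°.
Sunrise is at 12 − H_s/15 = 12 − 5.809 = 6.191 h local solar time.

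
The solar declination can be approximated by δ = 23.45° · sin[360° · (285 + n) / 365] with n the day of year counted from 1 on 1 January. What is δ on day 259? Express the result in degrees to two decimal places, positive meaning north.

+1.41°

360 × (285 + 259) / 365 = 536.548°; sin(536.548°) = 0.0602.
δ = 23.45 × 0.0602 = 1.412° ≈ +1.41°.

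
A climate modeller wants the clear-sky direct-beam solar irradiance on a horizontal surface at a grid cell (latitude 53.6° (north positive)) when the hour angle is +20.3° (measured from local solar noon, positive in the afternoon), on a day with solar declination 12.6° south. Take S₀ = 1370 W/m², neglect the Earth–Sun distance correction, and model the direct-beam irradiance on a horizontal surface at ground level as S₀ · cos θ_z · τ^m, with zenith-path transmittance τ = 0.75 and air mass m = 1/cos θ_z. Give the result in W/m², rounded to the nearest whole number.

cos θ_z = sin φ sin δ + cos φ cos δ cos H = (0.8049)(-0.2181) + (0.5934)(0.9759)(0.9379) = 0.3676.
Air mass m = 1/cos θ_z = 1/0.3676 = 2.720; τ^m = 0.75^2.720 = 0.4573.
Surface direct beam = 1370 × 0.3676 × 0.4573 = 230.30 W/m².

230 W/m²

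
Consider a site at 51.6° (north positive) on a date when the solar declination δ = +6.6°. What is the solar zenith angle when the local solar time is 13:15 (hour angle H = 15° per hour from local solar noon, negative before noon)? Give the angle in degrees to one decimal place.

Hour angle H = 15° × (13.25 − 12) = 18.75°.
cos θ_z = sin φ sin δ + cos φ cos δ cos H = (0.7837)(0.1149) + (0.6211)(0.9934)(0.9469) = 0.6743.
θ_z = arccos(0.6743) = 47.60°.

47.6°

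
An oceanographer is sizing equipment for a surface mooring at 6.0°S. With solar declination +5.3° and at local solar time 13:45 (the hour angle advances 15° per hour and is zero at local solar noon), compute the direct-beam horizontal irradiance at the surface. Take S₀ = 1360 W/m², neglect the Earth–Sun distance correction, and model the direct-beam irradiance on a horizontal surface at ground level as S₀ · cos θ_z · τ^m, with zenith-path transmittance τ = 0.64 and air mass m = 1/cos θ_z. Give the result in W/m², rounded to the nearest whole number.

719 W/m²

Hour angle H = 15° × (13.75 − 12) = 26.25°.
cos θ_z = sin φ sin δ + cos φ cos δ cos H = (-0.1045)(0.0924) + (0.9945)(0.9957)(0.8969) = 0.8785.
Air mass m = 1/cos θ_z = 1/0.8785 = 1.138; τ^m = 0.64^1.138 = 0.6018.
Surface direct beam = 1360 × 0.8785 × 0.6018 = 719.01 W/m².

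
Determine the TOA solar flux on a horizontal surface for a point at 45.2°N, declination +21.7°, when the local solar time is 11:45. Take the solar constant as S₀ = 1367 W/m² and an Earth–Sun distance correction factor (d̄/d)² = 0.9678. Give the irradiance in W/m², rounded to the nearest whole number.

1211 W/m²

Hour angle H = 15° × (11.75 − 12) = -3.75°.
cos θ_z = sin φ sin δ + cos φ cos δ cos H = (0.7096)(0.3697) + (0.7046)(0.9291)(0.9979) = 0.9156.
Top-of-atmosphere irradiance = S₀ (d̄/d)² cos θ_z = 1367 × 0.9678 × 0.9156 = 1211.32 W/m².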